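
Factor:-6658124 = -2^2*11^1 * 389^2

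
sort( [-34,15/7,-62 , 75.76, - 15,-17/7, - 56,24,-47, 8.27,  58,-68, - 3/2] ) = [-68, - 62, - 56,- 47,-34 , - 15, - 17/7, - 3/2,15/7, 8.27, 24, 58,75.76 ]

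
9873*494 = 4877262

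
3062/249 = 12 + 74/249 =12.30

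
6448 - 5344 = 1104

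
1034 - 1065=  - 31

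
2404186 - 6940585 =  - 4536399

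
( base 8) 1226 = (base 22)182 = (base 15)2e2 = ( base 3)220112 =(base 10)662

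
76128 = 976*78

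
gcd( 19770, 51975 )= 15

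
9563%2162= 915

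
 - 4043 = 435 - 4478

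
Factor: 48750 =2^1*3^1 * 5^4*13^1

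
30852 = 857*36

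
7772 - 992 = 6780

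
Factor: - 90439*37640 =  - 2^3*5^1*941^1* 90439^1=- 3404123960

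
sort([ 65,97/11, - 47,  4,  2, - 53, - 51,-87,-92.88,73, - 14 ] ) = [ - 92.88, - 87, - 53,-51, - 47,  -  14, 2,4, 97/11, 65,73 ] 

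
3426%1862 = 1564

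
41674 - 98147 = -56473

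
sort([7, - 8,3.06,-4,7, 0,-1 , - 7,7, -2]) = [ - 8, - 7,- 4, - 2, - 1,0, 3.06, 7,7, 7 ]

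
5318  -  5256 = 62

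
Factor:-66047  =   - 66047^1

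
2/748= 1/374 = 0.00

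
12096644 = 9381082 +2715562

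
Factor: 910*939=854490  =  2^1*3^1 * 5^1 * 7^1*13^1*313^1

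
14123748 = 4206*3358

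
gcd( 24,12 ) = 12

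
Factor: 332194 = 2^1*163^1 * 1019^1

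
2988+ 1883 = 4871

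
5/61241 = 5/61241  =  0.00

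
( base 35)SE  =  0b1111100010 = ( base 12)6AA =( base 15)464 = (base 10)994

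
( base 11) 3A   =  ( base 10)43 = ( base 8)53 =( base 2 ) 101011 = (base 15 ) 2d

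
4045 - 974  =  3071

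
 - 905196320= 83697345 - 988893665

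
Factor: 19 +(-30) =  - 11 = - 11^1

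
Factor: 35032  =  2^3*29^1*151^1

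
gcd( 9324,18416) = 4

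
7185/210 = 34 + 3/14= 34.21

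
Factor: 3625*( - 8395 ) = -5^4 * 23^1*29^1* 73^1 = -30431875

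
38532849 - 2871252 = 35661597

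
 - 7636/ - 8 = 954 + 1/2 = 954.50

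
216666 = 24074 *9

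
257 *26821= 6892997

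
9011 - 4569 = 4442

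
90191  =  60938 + 29253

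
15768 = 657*24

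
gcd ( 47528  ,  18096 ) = 104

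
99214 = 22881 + 76333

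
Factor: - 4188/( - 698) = 6 =2^1*3^1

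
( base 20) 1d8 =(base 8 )1234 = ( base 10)668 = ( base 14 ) 35A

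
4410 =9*490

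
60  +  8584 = 8644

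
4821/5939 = 4821/5939 = 0.81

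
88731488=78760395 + 9971093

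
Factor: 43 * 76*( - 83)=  - 2^2*19^1*43^1*83^1 = - 271244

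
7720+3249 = 10969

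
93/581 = 93/581 = 0.16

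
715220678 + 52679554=767900232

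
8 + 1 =9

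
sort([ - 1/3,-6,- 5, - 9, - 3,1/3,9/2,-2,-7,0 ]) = [ - 9 ,-7,-6,  -  5, - 3,-2, - 1/3,0, 1/3, 9/2]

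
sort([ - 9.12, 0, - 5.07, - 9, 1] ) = [ - 9.12, - 9, - 5.07,0, 1]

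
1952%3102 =1952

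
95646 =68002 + 27644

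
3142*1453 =4565326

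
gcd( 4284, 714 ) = 714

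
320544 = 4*80136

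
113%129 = 113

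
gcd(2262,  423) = 3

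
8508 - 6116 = 2392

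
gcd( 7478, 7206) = 2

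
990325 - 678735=311590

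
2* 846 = 1692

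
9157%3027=76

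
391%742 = 391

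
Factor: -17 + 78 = 61 = 61^1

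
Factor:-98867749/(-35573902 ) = 2^(- 1)*7^( - 3 )*13^( - 1)*263^1*3989^ (  -  1)*375923^1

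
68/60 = 17/15 = 1.13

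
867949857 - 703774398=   164175459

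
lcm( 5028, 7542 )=15084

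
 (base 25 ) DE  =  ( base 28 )C3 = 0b101010011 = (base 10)339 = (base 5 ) 2324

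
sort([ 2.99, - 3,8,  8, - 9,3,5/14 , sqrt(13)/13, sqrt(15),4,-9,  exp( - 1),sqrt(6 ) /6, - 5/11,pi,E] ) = [ - 9, - 9 ,-3, - 5/11,sqrt( 13) /13,5/14, exp( - 1),  sqrt( 6 )/6,  E, 2.99 , 3,pi,sqrt(15) , 4,8,8]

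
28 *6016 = 168448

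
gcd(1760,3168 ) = 352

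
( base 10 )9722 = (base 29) BG7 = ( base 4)2113322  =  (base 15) 2d32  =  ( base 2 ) 10010111111010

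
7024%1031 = 838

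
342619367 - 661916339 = -319296972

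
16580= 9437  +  7143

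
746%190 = 176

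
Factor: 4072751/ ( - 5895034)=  - 2^( - 1)*2947517^( - 1)*4072751^1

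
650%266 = 118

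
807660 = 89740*9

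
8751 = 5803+2948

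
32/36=8/9 = 0.89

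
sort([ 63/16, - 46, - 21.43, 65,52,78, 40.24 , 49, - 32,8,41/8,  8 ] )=[ - 46,-32 ,-21.43,63/16 , 41/8,8,8,40.24, 49,52 , 65, 78] 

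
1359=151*9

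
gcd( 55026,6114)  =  6114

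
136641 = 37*3693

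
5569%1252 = 561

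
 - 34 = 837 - 871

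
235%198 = 37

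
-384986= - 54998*7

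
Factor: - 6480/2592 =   -  2^( - 1)*5^1=-5/2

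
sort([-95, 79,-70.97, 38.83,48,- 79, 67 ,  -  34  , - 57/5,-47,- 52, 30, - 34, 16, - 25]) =[  -  95,-79, - 70.97 , - 52, - 47, - 34, - 34, - 25,-57/5,16, 30, 38.83,48, 67, 79] 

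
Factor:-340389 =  - 3^3*7^1*1801^1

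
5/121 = 5/121 = 0.04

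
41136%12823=2667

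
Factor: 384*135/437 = 51840/437 = 2^7*3^4*5^1*19^( - 1)*23^ ( - 1)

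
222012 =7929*28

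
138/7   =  19+5/7 = 19.71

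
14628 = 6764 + 7864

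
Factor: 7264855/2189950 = 2^( - 1 )*5^( - 1)*7^( - 1)*13^1*6257^ ( - 1)* 111767^1  =  1452971/437990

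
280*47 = 13160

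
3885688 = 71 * 54728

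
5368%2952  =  2416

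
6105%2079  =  1947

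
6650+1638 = 8288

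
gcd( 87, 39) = 3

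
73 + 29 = 102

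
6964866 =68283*102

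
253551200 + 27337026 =280888226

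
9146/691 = 13 + 163/691 = 13.24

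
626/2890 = 313/1445= 0.22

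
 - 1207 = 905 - 2112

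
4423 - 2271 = 2152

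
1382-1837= -455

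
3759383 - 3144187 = 615196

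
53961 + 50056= 104017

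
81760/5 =16352 = 16352.00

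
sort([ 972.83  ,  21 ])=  [21,972.83 ]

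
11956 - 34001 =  - 22045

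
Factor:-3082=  - 2^1*23^1*67^1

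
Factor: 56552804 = 2^2 * 7^1* 11^1 * 31^1 *5923^1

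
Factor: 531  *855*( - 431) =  - 195676155 = - 3^4*5^1*19^1*59^1 * 431^1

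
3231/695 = 3231/695 = 4.65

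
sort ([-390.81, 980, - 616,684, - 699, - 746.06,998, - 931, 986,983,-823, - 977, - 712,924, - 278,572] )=[ - 977, - 931, - 823,-746.06, - 712,-699, - 616, - 390.81,-278, 572, 684,924, 980,983,986  ,  998]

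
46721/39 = 46721/39 = 1197.97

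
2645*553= 1462685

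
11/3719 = 11/3719 = 0.00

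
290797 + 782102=1072899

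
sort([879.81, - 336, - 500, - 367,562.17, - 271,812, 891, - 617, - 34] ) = [ - 617,-500,  -  367, - 336, - 271, - 34, 562.17,812,879.81 , 891] 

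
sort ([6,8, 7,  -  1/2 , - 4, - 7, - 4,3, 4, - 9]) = [- 9, - 7,  -  4,-4 , - 1/2, 3, 4, 6 , 7 , 8 ] 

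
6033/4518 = 2011/1506 = 1.34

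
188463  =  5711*33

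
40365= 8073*5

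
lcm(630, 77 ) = 6930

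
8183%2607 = 362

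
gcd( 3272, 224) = 8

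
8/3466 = 4/1733= 0.00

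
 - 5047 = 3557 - 8604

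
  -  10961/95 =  - 116 + 59/95 = - 115.38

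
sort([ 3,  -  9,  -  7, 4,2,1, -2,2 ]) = [ - 9, - 7, - 2,1,2, 2, 3,4 ]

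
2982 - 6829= - 3847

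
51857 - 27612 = 24245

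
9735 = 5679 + 4056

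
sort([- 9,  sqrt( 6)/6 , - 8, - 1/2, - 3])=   [ - 9, - 8, - 3, - 1/2, sqrt( 6)/6]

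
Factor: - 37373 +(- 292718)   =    -  330091 =- 41^1*83^1*97^1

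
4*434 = 1736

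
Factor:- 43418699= - 397^1*109367^1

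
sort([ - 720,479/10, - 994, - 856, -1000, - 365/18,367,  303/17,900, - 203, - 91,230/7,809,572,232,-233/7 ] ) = [ -1000, - 994, - 856,-720, - 203, - 91, - 233/7, - 365/18,  303/17, 230/7, 479/10, 232,  367  ,  572, 809,900 ]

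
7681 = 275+7406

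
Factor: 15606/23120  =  2^( - 3)*3^3*5^(  -  1) = 27/40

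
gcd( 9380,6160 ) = 140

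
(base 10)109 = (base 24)4D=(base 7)214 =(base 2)1101101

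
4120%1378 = 1364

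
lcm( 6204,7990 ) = 527340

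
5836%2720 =396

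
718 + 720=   1438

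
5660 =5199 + 461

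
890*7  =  6230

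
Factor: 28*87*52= 2^4*3^1*7^1*13^1*29^1= 126672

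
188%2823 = 188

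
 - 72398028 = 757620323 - 830018351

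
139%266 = 139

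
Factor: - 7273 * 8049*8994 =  - 526512150738 = -2^1*3^2*7^1* 1039^1 * 1499^1*2683^1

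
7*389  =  2723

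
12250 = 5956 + 6294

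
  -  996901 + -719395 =  -  1716296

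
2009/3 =2009/3 = 669.67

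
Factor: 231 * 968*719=2^3*3^1*7^1 * 11^3 * 719^1 = 160774152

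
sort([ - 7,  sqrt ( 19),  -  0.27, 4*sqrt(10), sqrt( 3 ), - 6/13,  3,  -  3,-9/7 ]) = [  -  7, - 3,-9/7,- 6/13, -0.27,  sqrt (3 ), 3,  sqrt ( 19), 4 * sqrt( 10) ]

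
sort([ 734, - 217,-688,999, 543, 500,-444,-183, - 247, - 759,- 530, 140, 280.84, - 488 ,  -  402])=[- 759, - 688,-530, - 488, - 444, - 402, - 247,-217,-183 , 140, 280.84, 500, 543, 734 , 999] 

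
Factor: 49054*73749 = 2^1*3^1*13^1*31^1 *61^1*24527^1 = 3617683446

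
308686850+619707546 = 928394396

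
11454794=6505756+4949038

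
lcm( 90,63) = 630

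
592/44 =148/11 = 13.45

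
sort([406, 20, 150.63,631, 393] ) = [ 20, 150.63,393, 406, 631]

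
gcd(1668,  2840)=4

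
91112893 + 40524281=131637174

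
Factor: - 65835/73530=  -  77/86 = - 2^(-1 )*7^1 * 11^1*43^(-1) 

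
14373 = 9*1597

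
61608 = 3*20536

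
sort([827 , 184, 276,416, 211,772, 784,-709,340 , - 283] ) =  [ - 709,  -  283, 184, 211, 276, 340, 416,  772, 784, 827]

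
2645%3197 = 2645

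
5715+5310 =11025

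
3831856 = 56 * 68426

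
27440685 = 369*74365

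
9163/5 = 1832+3/5  =  1832.60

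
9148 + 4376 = 13524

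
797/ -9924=-797/9924 = - 0.08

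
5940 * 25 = 148500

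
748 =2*374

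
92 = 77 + 15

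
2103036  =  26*80886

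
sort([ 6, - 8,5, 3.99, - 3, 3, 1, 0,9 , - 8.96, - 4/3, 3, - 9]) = [ - 9, -8.96 ,  -  8,- 3, - 4/3, 0,  1,3,3,3.99,  5,  6,  9 ]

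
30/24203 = 30/24203 =0.00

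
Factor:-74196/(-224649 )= 2^2*3^2*109^( - 1)=36/109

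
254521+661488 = 916009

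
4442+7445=11887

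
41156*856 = 35229536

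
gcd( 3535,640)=5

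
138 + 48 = 186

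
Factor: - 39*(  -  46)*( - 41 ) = -73554=- 2^1 * 3^1*13^1 * 23^1*41^1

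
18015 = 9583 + 8432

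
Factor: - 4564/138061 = -4/121= -2^2 * 11^( - 2)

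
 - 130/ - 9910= 13/991 =0.01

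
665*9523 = 6332795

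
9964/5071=9964/5071 = 1.96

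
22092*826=18247992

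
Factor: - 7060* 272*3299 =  -2^6 * 5^1  *17^1*353^1*3299^1  =  -  6335135680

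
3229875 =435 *7425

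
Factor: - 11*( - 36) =2^2*3^2*11^1 = 396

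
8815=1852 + 6963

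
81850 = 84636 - 2786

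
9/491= 9/491 = 0.02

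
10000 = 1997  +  8003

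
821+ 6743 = 7564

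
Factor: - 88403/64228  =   - 2^(-2) * 7^1 * 73^1*173^1 * 16057^ (  -  1) 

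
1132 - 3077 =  - 1945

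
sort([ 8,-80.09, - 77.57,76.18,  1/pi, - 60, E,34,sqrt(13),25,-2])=[ - 80.09, - 77.57, - 60  , - 2, 1/pi,E, sqrt( 13),8,  25, 34,76.18]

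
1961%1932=29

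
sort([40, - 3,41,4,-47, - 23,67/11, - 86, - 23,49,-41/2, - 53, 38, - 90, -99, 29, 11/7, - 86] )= [ - 99,-90, - 86, - 86, - 53, - 47, - 23,-23, - 41/2, - 3 , 11/7 , 4, 67/11,29,38, 40,41,49]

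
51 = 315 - 264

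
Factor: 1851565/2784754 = 2^( -1) * 5^1*7^( - 1 ) * 19^( - 3 )*29^(- 1 )*47^1 * 7879^1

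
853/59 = 853/59 = 14.46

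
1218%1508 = 1218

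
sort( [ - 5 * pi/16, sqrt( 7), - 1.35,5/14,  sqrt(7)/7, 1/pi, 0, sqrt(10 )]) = [ - 1.35, - 5*pi/16,0,1/pi,5/14,sqrt( 7 )/7,sqrt(7), sqrt(10 )]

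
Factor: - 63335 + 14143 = - 2^3*11^1*13^1*43^1 = - 49192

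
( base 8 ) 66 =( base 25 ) 24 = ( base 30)1o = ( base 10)54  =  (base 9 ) 60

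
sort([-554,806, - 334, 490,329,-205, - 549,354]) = [-554, - 549, - 334,-205,329 , 354, 490,806]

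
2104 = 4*526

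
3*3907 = 11721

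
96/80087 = 96/80087 =0.00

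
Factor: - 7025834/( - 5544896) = 3512917/2772448 = 2^( - 5 ) * 7^(-1 ) * 107^1*12377^( - 1) * 32831^1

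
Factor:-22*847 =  - 2^1*7^1 * 11^3 =- 18634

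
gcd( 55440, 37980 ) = 180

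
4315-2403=1912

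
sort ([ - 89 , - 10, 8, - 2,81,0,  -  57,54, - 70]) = [ - 89,-70,-57, - 10 , - 2,0,8, 54,  81]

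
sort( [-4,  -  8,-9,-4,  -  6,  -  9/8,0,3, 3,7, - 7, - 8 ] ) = [ - 9, - 8, - 8, - 7, - 6, - 4, - 4, - 9/8, 0, 3,3,  7] 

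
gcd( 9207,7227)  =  99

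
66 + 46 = 112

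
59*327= 19293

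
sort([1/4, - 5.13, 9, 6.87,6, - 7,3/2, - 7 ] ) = [ - 7, - 7, - 5.13,1/4,3/2,6,6.87 , 9]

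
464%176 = 112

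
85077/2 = 42538 + 1/2 = 42538.50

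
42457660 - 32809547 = 9648113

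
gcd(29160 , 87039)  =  9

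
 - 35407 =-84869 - -49462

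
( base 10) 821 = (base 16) 335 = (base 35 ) ng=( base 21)1i2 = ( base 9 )1112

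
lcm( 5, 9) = 45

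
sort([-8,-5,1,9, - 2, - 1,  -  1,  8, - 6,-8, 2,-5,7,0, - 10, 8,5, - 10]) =[  -  10,-10,-8, - 8, - 6,-5, - 5, - 2, - 1, - 1,0,1 , 2,5, 7,8,8 , 9]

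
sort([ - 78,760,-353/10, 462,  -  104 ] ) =[ - 104,-78, -353/10 , 462,760 ] 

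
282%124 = 34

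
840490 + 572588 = 1413078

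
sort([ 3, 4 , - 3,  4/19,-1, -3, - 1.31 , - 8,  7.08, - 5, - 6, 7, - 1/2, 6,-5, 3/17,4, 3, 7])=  [ - 8  , - 6, - 5, - 5, - 3, - 3,-1.31 , - 1,-1/2, 3/17,4/19,  3, 3,4 , 4,6,7, 7,  7.08]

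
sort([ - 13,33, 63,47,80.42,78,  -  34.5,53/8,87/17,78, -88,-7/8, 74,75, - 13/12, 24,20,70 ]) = [- 88, - 34.5, - 13, - 13/12, - 7/8,87/17,  53/8,20,24 , 33,47,63,70,74,75, 78, 78,80.42 ]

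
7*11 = 77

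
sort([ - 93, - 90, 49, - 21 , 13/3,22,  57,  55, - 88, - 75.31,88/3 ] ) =[ - 93, - 90, - 88  , - 75.31,-21,13/3,22,88/3,49,55,57] 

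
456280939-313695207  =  142585732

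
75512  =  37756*2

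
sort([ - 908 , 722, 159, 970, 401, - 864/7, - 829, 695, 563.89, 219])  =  [ - 908,-829, - 864/7,159, 219,401, 563.89, 695, 722,970]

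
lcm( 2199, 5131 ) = 15393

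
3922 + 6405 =10327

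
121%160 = 121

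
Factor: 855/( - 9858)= -2^( - 1 )*3^1*5^1*19^1 * 31^( - 1)*53^(- 1) = - 285/3286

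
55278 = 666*83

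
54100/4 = 13525 = 13525.00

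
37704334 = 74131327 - 36426993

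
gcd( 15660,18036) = 108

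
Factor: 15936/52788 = 16/53 = 2^4*53^(- 1)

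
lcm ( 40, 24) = 120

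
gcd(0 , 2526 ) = 2526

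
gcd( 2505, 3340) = 835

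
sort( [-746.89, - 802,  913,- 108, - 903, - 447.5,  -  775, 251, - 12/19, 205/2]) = [ - 903, - 802,-775 , -746.89, - 447.5, -108, - 12/19, 205/2, 251, 913 ]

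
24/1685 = 24/1685 = 0.01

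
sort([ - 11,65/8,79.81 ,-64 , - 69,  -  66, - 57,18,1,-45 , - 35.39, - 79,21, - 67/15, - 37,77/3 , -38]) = [ - 79, - 69, - 66, - 64, - 57, - 45, - 38, -37, - 35.39, - 11, - 67/15 , 1, 65/8, 18, 21, 77/3 , 79.81] 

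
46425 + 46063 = 92488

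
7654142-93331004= - 85676862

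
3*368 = 1104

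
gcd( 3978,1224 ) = 306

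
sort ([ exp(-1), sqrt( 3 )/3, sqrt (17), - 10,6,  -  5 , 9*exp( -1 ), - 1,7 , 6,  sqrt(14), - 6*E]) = [ - 6*E, - 10, - 5, - 1, exp( - 1),sqrt (3)/3, 9*exp( - 1),sqrt( 14 ),  sqrt( 17 ),6,  6, 7]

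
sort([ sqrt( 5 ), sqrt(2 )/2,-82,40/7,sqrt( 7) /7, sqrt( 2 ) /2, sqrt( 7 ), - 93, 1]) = [ - 93,-82,sqrt( 7 ) /7, sqrt( 2 ) /2, sqrt(2)/2,1, sqrt( 5), sqrt( 7), 40/7 ] 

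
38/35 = 1 + 3/35=1.09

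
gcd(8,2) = 2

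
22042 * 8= 176336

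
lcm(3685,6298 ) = 346390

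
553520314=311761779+241758535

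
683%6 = 5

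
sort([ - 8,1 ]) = [  -  8,  1] 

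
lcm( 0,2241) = 0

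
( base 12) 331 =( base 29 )G5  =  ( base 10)469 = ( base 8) 725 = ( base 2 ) 111010101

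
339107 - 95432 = 243675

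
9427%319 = 176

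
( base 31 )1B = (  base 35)17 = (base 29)1D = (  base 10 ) 42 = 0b101010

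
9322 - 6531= 2791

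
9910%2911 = 1177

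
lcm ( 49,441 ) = 441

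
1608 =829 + 779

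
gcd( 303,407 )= 1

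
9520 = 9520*1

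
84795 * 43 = 3646185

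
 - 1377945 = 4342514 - 5720459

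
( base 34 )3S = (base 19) 6g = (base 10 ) 130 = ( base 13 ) a0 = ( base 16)82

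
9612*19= 182628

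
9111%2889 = 444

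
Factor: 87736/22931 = 88/23= 2^3*11^1*23^(-1)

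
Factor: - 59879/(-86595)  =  3^( - 1 )*5^(-1)*23^( - 1)*251^( - 1) * 59879^1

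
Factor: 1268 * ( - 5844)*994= -2^5* 3^1 * 7^1*71^1* 317^1 * 487^1= - 7365730848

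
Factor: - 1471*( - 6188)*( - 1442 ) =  - 13125874216=- 2^3 *7^2*13^1*17^1 * 103^1*1471^1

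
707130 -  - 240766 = 947896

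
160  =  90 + 70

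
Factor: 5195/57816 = 2^( - 3)*3^( - 2 )*5^1*11^(-1)*73^(-1)  *  1039^1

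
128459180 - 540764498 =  - 412305318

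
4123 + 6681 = 10804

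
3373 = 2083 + 1290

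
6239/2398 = 2 + 1443/2398 = 2.60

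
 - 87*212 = - 18444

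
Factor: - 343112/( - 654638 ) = 2^2*7^1*11^1*557^1*327319^ ( - 1)  =  171556/327319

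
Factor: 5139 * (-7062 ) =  - 36291618 = - 2^1* 3^3  *  11^1*107^1 * 571^1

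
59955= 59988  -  33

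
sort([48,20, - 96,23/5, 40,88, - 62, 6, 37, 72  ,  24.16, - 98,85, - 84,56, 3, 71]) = [ - 98, - 96,  -  84, - 62,3, 23/5, 6, 20,24.16, 37,40, 48,56, 71, 72, 85,  88 ]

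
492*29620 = 14573040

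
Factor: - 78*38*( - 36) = 106704 = 2^4*3^3*13^1*19^1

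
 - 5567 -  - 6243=676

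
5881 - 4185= 1696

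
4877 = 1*4877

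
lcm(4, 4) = 4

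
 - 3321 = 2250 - 5571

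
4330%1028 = 218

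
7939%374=85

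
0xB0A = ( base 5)42301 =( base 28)3GQ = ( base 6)21030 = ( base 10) 2826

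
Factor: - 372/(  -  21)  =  124/7 = 2^2*7^( - 1)*31^1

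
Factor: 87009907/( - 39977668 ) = -2^(-2)*9994417^(  -  1)*87009907^1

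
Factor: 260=2^2*5^1 * 13^1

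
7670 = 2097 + 5573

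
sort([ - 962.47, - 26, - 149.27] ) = [ - 962.47, - 149.27, - 26 ]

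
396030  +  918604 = 1314634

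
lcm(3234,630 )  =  48510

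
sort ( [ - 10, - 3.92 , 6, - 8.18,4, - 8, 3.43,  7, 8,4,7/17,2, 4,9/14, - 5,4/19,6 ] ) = [-10,-8.18, - 8, - 5, - 3.92, 4/19,7/17, 9/14,2, 3.43,4,4,4,6,6,  7,  8]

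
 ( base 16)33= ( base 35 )1g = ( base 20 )2B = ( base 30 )1L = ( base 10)51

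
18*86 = 1548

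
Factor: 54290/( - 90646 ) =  - 445/743 = - 5^1*89^1 * 743^( - 1) 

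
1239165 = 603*2055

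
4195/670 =6 + 35/134 = 6.26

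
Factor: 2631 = 3^1*877^1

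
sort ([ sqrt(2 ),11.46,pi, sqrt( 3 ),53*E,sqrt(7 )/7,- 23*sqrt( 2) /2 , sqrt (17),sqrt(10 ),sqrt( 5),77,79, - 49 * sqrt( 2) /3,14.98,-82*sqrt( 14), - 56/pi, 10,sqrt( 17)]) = [  -  82 * sqrt( 14), - 49*sqrt(2 ) /3, - 56/pi, - 23*sqrt(2 )/2,sqrt ( 7)/7 , sqrt ( 2),sqrt(3),sqrt(5 ), pi,sqrt ( 10),sqrt( 17) , sqrt( 17),10, 11.46, 14.98 , 77,79,53 * E]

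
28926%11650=5626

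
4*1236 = 4944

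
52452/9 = 5828 = 5828.00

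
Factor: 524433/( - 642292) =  - 2^( - 2)*3^1*7^ ( - 1)*13^1*17^1*29^( - 1) = -663/812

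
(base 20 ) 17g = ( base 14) 2ba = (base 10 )556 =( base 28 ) jo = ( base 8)1054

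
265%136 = 129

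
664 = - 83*( - 8)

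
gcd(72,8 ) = 8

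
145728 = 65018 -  - 80710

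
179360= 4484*40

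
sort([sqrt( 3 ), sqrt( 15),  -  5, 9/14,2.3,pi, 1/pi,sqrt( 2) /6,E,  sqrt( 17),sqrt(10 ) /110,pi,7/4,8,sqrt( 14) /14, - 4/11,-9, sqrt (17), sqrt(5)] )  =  [ - 9 , - 5, - 4/11, sqrt( 10)/110,sqrt(2 ) /6,sqrt( 14 )/14,1/pi,9/14,  sqrt(3), 7/4,sqrt( 5),2.3, E,pi, pi,sqrt(15) , sqrt( 17 ), sqrt(17 ), 8] 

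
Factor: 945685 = 5^1*13^1*14549^1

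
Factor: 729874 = 2^1*364937^1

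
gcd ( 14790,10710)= 510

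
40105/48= 40105/48 = 835.52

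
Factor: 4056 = 2^3*3^1*13^2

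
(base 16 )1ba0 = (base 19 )10b4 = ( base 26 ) AC0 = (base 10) 7072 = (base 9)10627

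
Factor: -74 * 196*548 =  - 7948192 = - 2^5* 7^2*37^1 * 137^1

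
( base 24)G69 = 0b10010010011001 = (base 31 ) 9N7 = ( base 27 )cn0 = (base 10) 9369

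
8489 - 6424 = 2065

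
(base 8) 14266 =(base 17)14F2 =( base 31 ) 6I2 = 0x18B6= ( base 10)6326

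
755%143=40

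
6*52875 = 317250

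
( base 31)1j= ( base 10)50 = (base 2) 110010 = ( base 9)55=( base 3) 1212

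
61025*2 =122050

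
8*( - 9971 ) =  - 79768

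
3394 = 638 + 2756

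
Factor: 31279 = 31^1*1009^1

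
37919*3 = 113757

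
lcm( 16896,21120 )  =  84480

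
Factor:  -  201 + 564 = 3^1*11^2 =363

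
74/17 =74/17 = 4.35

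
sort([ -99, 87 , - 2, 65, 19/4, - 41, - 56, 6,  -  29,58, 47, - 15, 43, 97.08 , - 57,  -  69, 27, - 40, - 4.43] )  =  [ - 99, - 69, - 57,  -  56,-41,-40,-29, - 15, - 4.43, - 2 , 19/4,6,27, 43, 47, 58, 65, 87,97.08 ]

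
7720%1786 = 576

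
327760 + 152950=480710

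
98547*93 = 9164871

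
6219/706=6219/706 = 8.81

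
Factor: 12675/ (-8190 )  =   - 2^( - 1)*3^( - 1 )*  5^1*7^( - 1)*13^1= - 65/42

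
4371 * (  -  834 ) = - 3645414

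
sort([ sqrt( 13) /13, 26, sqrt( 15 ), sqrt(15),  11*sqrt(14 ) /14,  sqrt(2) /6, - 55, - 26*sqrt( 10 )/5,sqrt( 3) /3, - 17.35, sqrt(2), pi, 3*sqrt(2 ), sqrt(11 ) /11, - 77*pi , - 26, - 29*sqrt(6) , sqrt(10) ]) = [ - 77*pi , - 29*sqrt(6 ), - 55, - 26 , - 17.35 ,-26 * sqrt(10 )/5,sqrt( 2 )/6 , sqrt(13 )/13 , sqrt ( 11 ) /11, sqrt(3)/3,sqrt( 2), 11 * sqrt(14 ) /14, pi , sqrt ( 10), sqrt(15 ) , sqrt( 15),3*sqrt(2),26]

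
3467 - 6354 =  - 2887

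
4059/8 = 507  +  3/8   =  507.38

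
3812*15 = 57180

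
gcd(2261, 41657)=7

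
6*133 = 798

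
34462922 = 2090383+32372539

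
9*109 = 981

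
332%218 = 114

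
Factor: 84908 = 2^2*21227^1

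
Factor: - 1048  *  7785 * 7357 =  - 2^3 * 3^2*5^1*7^1*131^1 * 173^1 * 1051^1 = - 60023408760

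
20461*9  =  184149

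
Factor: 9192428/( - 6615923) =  - 2^2 * 7^1*19^1*37^1*271^( - 1) * 467^1*24413^( - 1) 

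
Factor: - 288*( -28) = 2^7*3^2*7^1 = 8064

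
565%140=5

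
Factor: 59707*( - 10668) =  - 2^2 * 3^1*7^1*127^1*59707^1  =  - 636954276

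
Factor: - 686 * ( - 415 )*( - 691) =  - 2^1*5^1 * 7^3 * 83^1*691^1 = -196720790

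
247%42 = 37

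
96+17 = 113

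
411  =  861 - 450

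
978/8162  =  489/4081=   0.12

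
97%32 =1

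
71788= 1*71788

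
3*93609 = 280827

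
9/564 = 3/188=0.02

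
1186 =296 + 890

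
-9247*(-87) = 804489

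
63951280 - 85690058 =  - 21738778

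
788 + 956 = 1744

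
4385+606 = 4991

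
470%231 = 8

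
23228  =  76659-53431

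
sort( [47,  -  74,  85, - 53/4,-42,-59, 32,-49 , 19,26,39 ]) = [-74 ,  -  59 ,-49, - 42, - 53/4,  19, 26,32,39,47 , 85]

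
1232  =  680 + 552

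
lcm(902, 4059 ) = 8118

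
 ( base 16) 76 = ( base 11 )a8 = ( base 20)5I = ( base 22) 58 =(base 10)118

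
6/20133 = 2/6711 = 0.00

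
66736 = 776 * 86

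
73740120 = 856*86145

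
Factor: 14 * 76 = 2^3*7^1*19^1 = 1064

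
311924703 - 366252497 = - 54327794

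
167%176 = 167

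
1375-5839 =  - 4464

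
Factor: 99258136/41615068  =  2^1 * 11^( - 1 )*197^( - 1 )*2027^1*4801^ (-1)*6121^1  =  24814534/10403767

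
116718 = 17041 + 99677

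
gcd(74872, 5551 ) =7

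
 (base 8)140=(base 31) 33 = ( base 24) 40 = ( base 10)96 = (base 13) 75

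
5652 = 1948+3704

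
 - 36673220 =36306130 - 72979350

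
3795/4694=3795/4694 = 0.81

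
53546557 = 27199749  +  26346808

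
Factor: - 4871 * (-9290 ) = 2^1*5^1*929^1*4871^1 = 45251590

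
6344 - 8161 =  - 1817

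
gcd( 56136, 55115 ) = 1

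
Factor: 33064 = 2^3*4133^1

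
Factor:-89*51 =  - 3^1 * 17^1 * 89^1=-  4539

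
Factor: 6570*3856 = 2^5 * 3^2*5^1*73^1*241^1 = 25333920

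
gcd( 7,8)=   1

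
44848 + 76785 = 121633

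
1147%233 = 215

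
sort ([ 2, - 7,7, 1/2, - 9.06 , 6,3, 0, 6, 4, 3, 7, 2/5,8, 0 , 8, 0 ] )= [ - 9.06,- 7, 0,0, 0, 2/5, 1/2, 2,3,3, 4, 6,6 , 7,7, 8,8]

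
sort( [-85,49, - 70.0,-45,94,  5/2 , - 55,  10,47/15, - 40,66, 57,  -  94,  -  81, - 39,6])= [-94, - 85,-81, - 70.0, - 55,-45,-40, - 39,5/2, 47/15,6,10,49,57,66,94]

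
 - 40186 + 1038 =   -  39148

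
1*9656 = 9656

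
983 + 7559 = 8542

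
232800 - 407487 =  - 174687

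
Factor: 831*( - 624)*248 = - 128598912 = - 2^7 * 3^2*13^1*31^1*277^1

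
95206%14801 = 6400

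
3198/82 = 39 = 39.00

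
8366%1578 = 476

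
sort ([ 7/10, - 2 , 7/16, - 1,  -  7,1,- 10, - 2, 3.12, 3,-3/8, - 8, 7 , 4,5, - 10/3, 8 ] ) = [ - 10,-8, - 7 , - 10/3, -2, - 2, - 1, - 3/8,7/16,7/10, 1,3,3.12, 4,5,7,8 ]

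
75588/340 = 222 + 27/85 = 222.32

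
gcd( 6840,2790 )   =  90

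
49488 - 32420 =17068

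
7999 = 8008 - 9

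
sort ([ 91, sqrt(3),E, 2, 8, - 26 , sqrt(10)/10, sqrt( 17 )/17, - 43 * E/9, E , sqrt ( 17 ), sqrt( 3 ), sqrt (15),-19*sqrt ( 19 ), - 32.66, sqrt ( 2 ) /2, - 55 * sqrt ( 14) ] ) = [ - 55* sqrt (14 ), - 19 *sqrt(19),- 32.66,- 26, - 43*E/9,sqrt(17)/17,sqrt( 10 ) /10,sqrt( 2 )/2, sqrt(3),sqrt(3 ),  2, E, E, sqrt(15), sqrt(17 ) , 8,  91]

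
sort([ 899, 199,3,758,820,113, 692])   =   [ 3,  113,199,692, 758,820,899]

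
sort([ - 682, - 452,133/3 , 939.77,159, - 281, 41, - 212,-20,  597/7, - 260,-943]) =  [ - 943, - 682, - 452, - 281, - 260,- 212, - 20,41, 133/3, 597/7,159, 939.77]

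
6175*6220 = 38408500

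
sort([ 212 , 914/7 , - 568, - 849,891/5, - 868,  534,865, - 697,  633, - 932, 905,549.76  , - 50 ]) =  [ - 932, - 868, - 849, - 697, - 568,- 50 , 914/7, 891/5,  212,534 , 549.76, 633,865,905]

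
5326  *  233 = 1240958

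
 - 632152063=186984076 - 819136139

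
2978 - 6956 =-3978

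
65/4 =16 + 1/4=16.25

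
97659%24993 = 22680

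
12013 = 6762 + 5251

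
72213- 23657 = 48556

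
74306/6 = 12384 + 1/3=12384.33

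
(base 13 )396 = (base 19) 1e3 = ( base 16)276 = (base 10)630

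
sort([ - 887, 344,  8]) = [ - 887, 8,344] 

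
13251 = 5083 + 8168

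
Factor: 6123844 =2^2*353^1*4337^1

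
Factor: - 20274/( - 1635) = 2^1*5^(-1 )*31^1 = 62/5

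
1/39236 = 1/39236 = 0.00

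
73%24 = 1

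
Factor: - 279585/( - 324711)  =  3^1*5^1*19^1*331^( - 1) = 285/331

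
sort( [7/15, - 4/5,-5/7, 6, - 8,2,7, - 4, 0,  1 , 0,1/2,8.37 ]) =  [ - 8, - 4, - 4/5,-5/7,0, 0,  7/15,1/2, 1,  2,6,  7,8.37]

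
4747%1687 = 1373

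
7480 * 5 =37400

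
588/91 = 6 + 6/13  =  6.46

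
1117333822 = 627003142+490330680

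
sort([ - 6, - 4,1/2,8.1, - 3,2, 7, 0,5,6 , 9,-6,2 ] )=[ - 6, - 6, - 4,  -  3,0,1/2,2, 2,  5 , 6,7, 8.1 , 9]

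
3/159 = 1/53= 0.02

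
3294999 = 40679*81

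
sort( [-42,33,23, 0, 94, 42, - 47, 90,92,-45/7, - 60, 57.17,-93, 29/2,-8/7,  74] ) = [ - 93,- 60, - 47, - 42, - 45/7, - 8/7,0, 29/2, 23, 33, 42,  57.17,  74, 90,  92, 94 ]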